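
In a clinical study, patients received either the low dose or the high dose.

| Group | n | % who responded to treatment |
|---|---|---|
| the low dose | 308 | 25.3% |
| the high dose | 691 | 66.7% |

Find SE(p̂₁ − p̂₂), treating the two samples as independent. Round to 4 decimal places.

SE₁ = √(p̂₁(1−p̂₁)/n₁) = √(0.2530·0.7470/308) = 0.02477; SE₂ = √(0.6670·0.3330/691) = 0.01793.
Independent samples: SE of the difference = √(SE₁² + SE₂²) = √(0.0006135529 + 0.0003214849) = 0.03058.

0.0306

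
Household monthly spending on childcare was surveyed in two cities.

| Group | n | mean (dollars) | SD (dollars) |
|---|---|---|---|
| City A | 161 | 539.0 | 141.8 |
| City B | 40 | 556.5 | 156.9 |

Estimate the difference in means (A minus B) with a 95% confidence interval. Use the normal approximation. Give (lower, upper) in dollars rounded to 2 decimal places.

(-70.83, 35.83)

Per-group SEs: s₁/√n₁ = 141.8/√161 = 11.1754, s₂/√n₂ = 156.9/√40 = 24.8081.
Unpooled SE of the difference: √(124.88956516 + 615.44182561) = 27.2090.
Margin of error = z* · SE = 1.960 × 27.2090 = 53.3296.
x̄₁ − x̄₂ = 539.0 − 556.5 = -17.5000.
CI: -17.5000 ± 53.3296 = (-70.83, 35.83).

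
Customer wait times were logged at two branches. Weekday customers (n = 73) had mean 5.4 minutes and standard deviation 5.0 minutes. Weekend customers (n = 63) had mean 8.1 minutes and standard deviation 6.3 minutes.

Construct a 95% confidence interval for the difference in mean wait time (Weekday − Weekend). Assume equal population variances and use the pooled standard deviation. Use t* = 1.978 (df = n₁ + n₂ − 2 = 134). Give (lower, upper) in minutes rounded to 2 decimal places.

(-4.62, -0.78)

Pooled variance s_p² = [72·5.0² + 62·6.3²] / (73+63−2) = 31.7969, so s_p = 5.6389.
SE_diff = s_p·√(1/n₁ + 1/n₂) = 5.6389·√(1/73 + 1/63) = 0.9697.
t* = 1.978; margin = 1.978 × 0.9697 = 1.9181.
Difference = 5.4 − 8.1 = -2.7000.
-2.7000 ± 1.9181 → (-4.62, -0.78).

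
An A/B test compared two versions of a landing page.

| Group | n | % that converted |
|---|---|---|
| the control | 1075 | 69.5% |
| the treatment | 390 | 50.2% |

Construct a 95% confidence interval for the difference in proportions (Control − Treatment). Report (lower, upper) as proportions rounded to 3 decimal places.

Each SE is √(p̂(1−p̂)/n): √(0.6950·0.3050/1075) = 0.01404 and √(0.5020·0.4980/390) = 0.02532.
SE(p̂₁ − p̂₂) = √(SE₁² + SE₂²) = √(0.0001971216 + 0.0006411024) = 0.02895, since the two samples are independent.
At 95% confidence z* = 1.960; margin = 1.960 × 0.02895 = 0.05674.
The difference is 0.6950 − 0.5020 = 0.1930, so the interval is 0.1930 ± 0.05674 = (0.136, 0.250).

(0.136, 0.250)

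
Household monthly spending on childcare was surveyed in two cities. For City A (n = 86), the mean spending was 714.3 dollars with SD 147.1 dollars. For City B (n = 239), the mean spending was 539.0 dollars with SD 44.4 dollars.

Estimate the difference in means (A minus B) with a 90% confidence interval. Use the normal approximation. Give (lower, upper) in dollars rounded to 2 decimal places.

(148.78, 201.82)

Standard errors of each mean: 147.1/√86 = 15.8622 and 44.4/√239 = 2.8720.
SE(x̄₁ − x̄₂) = √(15.8622² + 2.8720²) = 16.1201 for independent samples with unequal variances.
With z* = 1.645, the margin is 1.645 × 16.1201 = 26.5176.
x̄₁ − x̄₂ = 714.3 − 539.0 = 175.3000; the interval is 175.3000 ± 26.5176 = (148.78, 201.82).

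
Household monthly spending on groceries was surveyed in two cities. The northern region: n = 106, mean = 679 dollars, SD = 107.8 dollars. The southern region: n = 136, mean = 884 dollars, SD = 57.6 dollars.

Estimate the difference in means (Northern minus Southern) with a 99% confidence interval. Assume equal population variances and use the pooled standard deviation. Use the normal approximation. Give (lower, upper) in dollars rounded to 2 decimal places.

Pooled variance s_p² = [105·107.8² + 135·57.6²] / (106+136−2) = 6950.3575, so s_p = 83.3688.
SE_diff = s_p·√(1/n₁ + 1/n₂) = 83.3688·√(1/106 + 1/136) = 10.8016.
z* = 2.576; margin = 2.576 × 10.8016 = 27.8249.
Difference = 679 − 884 = -205.0000.
-205.0000 ± 27.8249 → (-232.82, -177.18).

(-232.82, -177.18)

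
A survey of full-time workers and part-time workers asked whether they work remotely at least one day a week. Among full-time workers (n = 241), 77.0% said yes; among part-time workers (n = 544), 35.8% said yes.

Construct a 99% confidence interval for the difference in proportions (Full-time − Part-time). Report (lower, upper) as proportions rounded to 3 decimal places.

Each SE is √(p̂(1−p̂)/n): √(0.7700·0.2300/241) = 0.02711 and √(0.3580·0.6420/544) = 0.02055.
SE(p̂₁ − p̂₂) = √(SE₁² + SE₂²) = √(0.0007349521 + 0.0004223025) = 0.03402, since the two samples are independent.
At 99% confidence z* = 2.576; margin = 2.576 × 0.03402 = 0.08764.
The difference is 0.7700 − 0.3580 = 0.4120, so the interval is 0.4120 ± 0.08764 = (0.324, 0.500).

(0.324, 0.500)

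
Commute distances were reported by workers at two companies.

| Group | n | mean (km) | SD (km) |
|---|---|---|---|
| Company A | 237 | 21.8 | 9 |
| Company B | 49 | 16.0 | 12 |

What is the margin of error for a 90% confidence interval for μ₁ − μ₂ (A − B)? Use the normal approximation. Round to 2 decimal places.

2.98

SE₁ = s₁/√n₁ = 9/√237 = 0.5846; SE₂ = 12/√49 = 1.7143.
Independent samples, unequal variances: SE_diff = √(SE₁² + SE₂²) = √(0.34175716 + 2.93882449) = 1.8112.
z* = 1.645, so margin of error = 1.645 × 1.8112 = 2.9794.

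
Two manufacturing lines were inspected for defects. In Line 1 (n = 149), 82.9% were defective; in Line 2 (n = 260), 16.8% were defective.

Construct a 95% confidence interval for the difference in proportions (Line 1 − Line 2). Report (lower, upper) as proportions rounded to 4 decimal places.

(0.5854, 0.7366)

Each SE is √(p̂(1−p̂)/n): √(0.8290·0.1710/149) = 0.03084 and √(0.1680·0.8320/260) = 0.02319.
SE(p̂₁ − p̂₂) = √(SE₁² + SE₂²) = √(0.0009511056 + 0.0005377761) = 0.03859, since the two samples are independent.
At 95% confidence z* = 1.960; margin = 1.960 × 0.03859 = 0.07564.
The difference is 0.8290 − 0.1680 = 0.6610, so the interval is 0.6610 ± 0.07564 = (0.5854, 0.7366).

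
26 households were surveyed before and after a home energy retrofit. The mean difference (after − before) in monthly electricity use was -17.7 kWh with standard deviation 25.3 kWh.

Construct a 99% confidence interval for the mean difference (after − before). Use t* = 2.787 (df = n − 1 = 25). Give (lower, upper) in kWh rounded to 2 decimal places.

(-31.53, -3.87)

This is a matched-pairs design, so SE = s_d/√n = 25.3/√26 = 4.9617.
Margin = 2.787 × 4.9617 = 13.8283; the interval is -17.7 ± 13.8283 = (-31.53, -3.87).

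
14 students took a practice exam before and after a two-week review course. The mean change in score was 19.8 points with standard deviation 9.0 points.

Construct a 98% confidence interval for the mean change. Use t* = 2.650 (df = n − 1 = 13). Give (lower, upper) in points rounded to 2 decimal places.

Paired design: SE = s_d/√n = 9.0/√14 = 2.4054.
t* = 2.650; margin of error = 2.650 × 2.4054 = 6.3743.
19.8 ± 6.3743 → (13.43, 26.17).

(13.43, 26.17)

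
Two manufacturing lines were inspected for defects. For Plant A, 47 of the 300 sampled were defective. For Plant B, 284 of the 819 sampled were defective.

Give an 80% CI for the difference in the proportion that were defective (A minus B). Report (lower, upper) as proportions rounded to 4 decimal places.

(-0.2244, -0.1558)

Sample proportions: 47/300 = 0.1567, 284/819 = 0.3468.
Each SE is √(p̂(1−p̂)/n): √(0.1567·0.8433/300) = 0.02099 and √(0.3468·0.6532/819) = 0.01663.
SE(p̂₁ − p̂₂) = √(SE₁² + SE₂²) = √(0.0004405801 + 0.0002765569) = 0.02678, since the two samples are independent.
At 80% confidence z* = 1.282; margin = 1.282 × 0.02678 = 0.03433.
The difference is 0.1567 − 0.3468 = -0.1901, so the interval is -0.1901 ± 0.03433 = (-0.2244, -0.1558).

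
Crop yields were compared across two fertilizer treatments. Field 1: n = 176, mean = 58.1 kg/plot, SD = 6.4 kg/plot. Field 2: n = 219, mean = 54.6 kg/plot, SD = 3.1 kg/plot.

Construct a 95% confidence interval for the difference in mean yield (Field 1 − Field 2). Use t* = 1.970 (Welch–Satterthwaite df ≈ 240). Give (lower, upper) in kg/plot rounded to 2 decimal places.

Standard errors of each mean: 6.4/√176 = 0.4824 and 3.1/√219 = 0.2095.
SE(x̄₁ − x̄₂) = √(0.4824² + 0.2095²) = 0.5259 for independent samples with unequal variances.
With t* = 1.970, the margin is 1.970 × 0.5259 = 1.0360.
x̄₁ − x̄₂ = 58.1 − 54.6 = 3.5000; the interval is 3.5000 ± 1.0360 = (2.46, 4.54).

(2.46, 4.54)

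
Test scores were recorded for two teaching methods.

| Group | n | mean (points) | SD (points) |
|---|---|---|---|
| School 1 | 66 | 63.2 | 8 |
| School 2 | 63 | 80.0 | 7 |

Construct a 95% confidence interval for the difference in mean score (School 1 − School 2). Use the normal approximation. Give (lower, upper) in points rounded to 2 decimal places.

SE₁ = s₁/√n₁ = 8/√66 = 0.9847; SE₂ = 7/√63 = 0.8819.
Independent samples, unequal variances: SE_diff = √(SE₁² + SE₂²) = √(0.96963409 + 0.77774761) = 1.3219.
z* = 1.960, so margin of error = 1.960 × 1.3219 = 2.5909.
Difference in means = 63.2 − 80.0 = -16.8000.
-16.8000 ± 2.5909 → (-19.39, -14.21).

(-19.39, -14.21)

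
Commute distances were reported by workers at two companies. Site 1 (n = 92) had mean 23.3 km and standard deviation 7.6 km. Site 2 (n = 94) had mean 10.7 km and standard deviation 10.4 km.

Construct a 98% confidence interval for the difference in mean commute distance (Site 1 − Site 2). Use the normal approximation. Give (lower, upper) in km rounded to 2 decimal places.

Standard errors of each mean: 7.6/√92 = 0.7924 and 10.4/√94 = 1.0727.
SE(x̄₁ − x̄₂) = √(0.7924² + 1.0727²) = 1.3336 for independent samples with unequal variances.
With z* = 2.326, the margin is 2.326 × 1.3336 = 3.1020.
x̄₁ − x̄₂ = 23.3 − 10.7 = 12.6000; the interval is 12.6000 ± 3.1020 = (9.50, 15.70).

(9.50, 15.70)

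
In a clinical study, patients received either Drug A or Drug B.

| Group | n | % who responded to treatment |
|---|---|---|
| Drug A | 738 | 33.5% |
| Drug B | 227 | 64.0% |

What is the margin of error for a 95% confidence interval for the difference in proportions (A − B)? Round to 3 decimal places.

SE₁ = √(p̂₁(1−p̂₁)/n₁) = √(0.3350·0.6650/738) = 0.01737; SE₂ = √(0.6400·0.3600/227) = 0.03186.
Independent samples: SE of the difference = √(SE₁² + SE₂²) = √(0.0003017169 + 0.0010150596) = 0.03629.
z* for 95% confidence is 1.960, so the margin of error is 1.960 × 0.03629 = 0.07113.

0.071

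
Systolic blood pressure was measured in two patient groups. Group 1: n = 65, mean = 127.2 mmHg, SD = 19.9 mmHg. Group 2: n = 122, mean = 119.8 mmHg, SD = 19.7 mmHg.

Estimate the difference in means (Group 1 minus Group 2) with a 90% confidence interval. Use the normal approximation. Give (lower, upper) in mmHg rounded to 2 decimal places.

(2.39, 12.41)

Standard errors of each mean: 19.9/√65 = 2.4683 and 19.7/√122 = 1.7836.
SE(x̄₁ − x̄₂) = √(2.4683² + 1.7836²) = 3.0453 for independent samples with unequal variances.
With z* = 1.645, the margin is 1.645 × 3.0453 = 5.0095.
x̄₁ − x̄₂ = 127.2 − 119.8 = 7.4000; the interval is 7.4000 ± 5.0095 = (2.39, 12.41).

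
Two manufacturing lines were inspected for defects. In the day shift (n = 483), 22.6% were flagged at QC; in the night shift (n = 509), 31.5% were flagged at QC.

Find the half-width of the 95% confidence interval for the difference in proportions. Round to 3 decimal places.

The two standard errors are √(0.2260×0.7740/483) = 0.01903 and √(0.3150×0.6850/509) = 0.02059.
Because the samples are independent, SE_diff = √(0.01903² + 0.02059²) = 0.02804.
Using z* = 1.960 for 95%, ME = 1.960 × 0.02804 = 0.05496.

0.055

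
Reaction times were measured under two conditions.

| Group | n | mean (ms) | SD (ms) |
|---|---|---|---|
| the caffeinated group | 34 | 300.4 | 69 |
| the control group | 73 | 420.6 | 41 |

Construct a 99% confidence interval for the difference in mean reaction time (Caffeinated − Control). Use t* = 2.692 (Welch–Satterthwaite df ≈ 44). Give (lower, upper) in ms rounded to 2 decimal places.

Per-group SEs: s₁/√n₁ = 69/√34 = 11.8334, s₂/√n₂ = 41/√73 = 4.7987.
Unpooled SE of the difference: √(140.02935556 + 23.02752169) = 12.7694.
Margin of error = t* · SE = 2.692 × 12.7694 = 34.3752.
x̄₁ − x̄₂ = 300.4 − 420.6 = -120.2000.
CI: -120.2000 ± 34.3752 = (-154.58, -85.82).

(-154.58, -85.82)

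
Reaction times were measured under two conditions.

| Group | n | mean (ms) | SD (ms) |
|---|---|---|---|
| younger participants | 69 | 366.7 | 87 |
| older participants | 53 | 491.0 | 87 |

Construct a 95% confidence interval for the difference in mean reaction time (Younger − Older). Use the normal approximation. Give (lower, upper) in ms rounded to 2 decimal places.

(-155.45, -93.15)

Standard errors of each mean: 87/√69 = 10.4736 and 87/√53 = 11.9504.
SE(x̄₁ − x̄₂) = √(10.4736² + 11.9504²) = 15.8905 for independent samples with unequal variances.
With z* = 1.960, the margin is 1.960 × 15.8905 = 31.1454.
x̄₁ − x̄₂ = 366.7 − 491.0 = -124.3000; the interval is -124.3000 ± 31.1454 = (-155.45, -93.15).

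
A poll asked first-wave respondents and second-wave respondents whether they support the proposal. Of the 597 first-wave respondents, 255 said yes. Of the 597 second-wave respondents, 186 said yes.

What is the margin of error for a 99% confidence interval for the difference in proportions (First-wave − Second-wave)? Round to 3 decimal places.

0.071

First, p̂₁ = 255/597 = 0.4271; p̂₂ = 186/597 = 0.3116.
The two standard errors are √(0.4271×0.5729/597) = 0.02024 and √(0.3116×0.6884/597) = 0.01896.
Because the samples are independent, SE_diff = √(0.02024² + 0.01896²) = 0.02773.
Using z* = 2.576 for 99%, ME = 2.576 × 0.02773 = 0.07143.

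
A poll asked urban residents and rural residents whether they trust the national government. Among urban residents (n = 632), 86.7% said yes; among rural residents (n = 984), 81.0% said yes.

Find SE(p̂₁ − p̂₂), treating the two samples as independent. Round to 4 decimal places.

The two standard errors are √(0.8670×0.1330/632) = 0.01351 and √(0.8100×0.1900/984) = 0.01251.
Because the samples are independent, SE_diff = √(0.01351² + 0.01251²) = 0.01841.

0.0184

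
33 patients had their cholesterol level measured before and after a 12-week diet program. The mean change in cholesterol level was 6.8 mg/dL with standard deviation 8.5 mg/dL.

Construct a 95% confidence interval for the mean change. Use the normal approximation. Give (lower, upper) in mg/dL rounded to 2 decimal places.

(3.90, 9.70)

This is a matched-pairs design, so SE = s_d/√n = 8.5/√33 = 1.4797.
Margin = 1.960 × 1.4797 = 2.9002; the interval is 6.8 ± 2.9002 = (3.90, 9.70).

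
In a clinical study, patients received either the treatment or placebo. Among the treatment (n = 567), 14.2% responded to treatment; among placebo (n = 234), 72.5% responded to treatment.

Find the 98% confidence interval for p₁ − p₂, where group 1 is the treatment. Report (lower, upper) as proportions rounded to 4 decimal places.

SE₁ = √(p̂₁(1−p̂₁)/n₁) = √(0.1420·0.8580/567) = 0.01466; SE₂ = √(0.7250·0.2750/234) = 0.02919.
Independent samples: SE of the difference = √(SE₁² + SE₂²) = √(0.0002149156 + 0.0008520561) = 0.03266.
z* for 98% confidence is 2.326, so the margin of error is 2.326 × 0.03266 = 0.07597.
Point estimate p̂₁ − p̂₂ = 0.1420 − 0.7250 = -0.5830.
-0.5830 ± 0.07597 → (-0.6590, -0.5070).

(-0.6590, -0.5070)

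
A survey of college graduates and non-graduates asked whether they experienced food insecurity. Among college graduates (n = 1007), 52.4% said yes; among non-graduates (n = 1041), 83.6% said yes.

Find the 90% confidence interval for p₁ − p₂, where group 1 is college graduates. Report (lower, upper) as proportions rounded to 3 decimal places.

The two standard errors are √(0.5240×0.4760/1007) = 0.01574 and √(0.8360×0.1640/1041) = 0.01148.
Because the samples are independent, SE_diff = √(0.01574² + 0.01148²) = 0.01948.
Using z* = 1.645 for 90%, ME = 1.645 × 0.01948 = 0.03204.
p̂₁ − p̂₂ = -0.3120; interval -0.3120 ± 0.03204 gives (-0.344, -0.280).

(-0.344, -0.280)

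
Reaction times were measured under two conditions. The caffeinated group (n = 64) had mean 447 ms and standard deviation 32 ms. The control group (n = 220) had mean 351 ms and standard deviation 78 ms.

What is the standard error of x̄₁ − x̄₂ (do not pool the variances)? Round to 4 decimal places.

6.6072

SE₁ = s₁/√n₁ = 32/√64 = 4.0000; SE₂ = 78/√220 = 5.2588.
Independent samples, unequal variances: SE_diff = √(SE₁² + SE₂²) = √(16.0 + 27.65497744) = 6.6072.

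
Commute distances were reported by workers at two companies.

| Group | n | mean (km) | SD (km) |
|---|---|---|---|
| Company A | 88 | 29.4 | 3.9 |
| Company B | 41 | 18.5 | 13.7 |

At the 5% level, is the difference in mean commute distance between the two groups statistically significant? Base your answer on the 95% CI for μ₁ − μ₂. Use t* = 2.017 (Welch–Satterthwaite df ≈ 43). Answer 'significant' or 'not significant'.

Per-group SEs: s₁/√n₁ = 3.9/√88 = 0.4157, s₂/√n₂ = 13.7/√41 = 2.1396.
Unpooled SE of the difference: √(0.17280649 + 4.57788816) = 2.1796.
Margin of error = t* · SE = 2.017 × 2.1796 = 4.3963.
x̄₁ − x̄₂ = 29.4 − 18.5 = 10.9000.
CI: 10.9000 ± 4.3963 = (6.5037, 15.2963).
The interval (6.5037, 15.2963) does not contain 0, so the difference is significant.

significant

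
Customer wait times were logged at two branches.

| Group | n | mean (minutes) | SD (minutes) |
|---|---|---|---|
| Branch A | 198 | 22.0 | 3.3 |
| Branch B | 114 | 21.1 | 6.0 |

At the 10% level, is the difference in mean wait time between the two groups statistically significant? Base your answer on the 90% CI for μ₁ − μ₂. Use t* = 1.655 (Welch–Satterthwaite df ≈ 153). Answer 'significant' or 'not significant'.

Standard errors of each mean: 3.3/√198 = 0.2345 and 6.0/√114 = 0.5620.
SE(x̄₁ − x̄₂) = √(0.2345² + 0.5620²) = 0.6090 for independent samples with unequal variances.
With t* = 1.655, the margin is 1.655 × 0.6090 = 1.0079.
x̄₁ − x̄₂ = 22.0 − 21.1 = 0.9000; the interval is 0.9000 ± 1.0079 = (-0.1079, 1.9079).
The interval (-0.1079, 1.9079) contains 0, so the difference is not significant.

not significant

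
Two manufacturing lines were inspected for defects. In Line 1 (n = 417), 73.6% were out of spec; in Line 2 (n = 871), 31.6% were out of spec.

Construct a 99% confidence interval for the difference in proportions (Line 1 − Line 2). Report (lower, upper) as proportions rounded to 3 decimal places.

(0.351, 0.489)

SE₁ = √(p̂₁(1−p̂₁)/n₁) = √(0.7360·0.2640/417) = 0.02159; SE₂ = √(0.3160·0.6840/871) = 0.01575.
Independent samples: SE of the difference = √(SE₁² + SE₂²) = √(0.0004661281 + 0.0002480625) = 0.02672.
z* for 99% confidence is 2.576, so the margin of error is 2.576 × 0.02672 = 0.06883.
Point estimate p̂₁ − p̂₂ = 0.7360 − 0.3160 = 0.4200.
0.4200 ± 0.06883 → (0.351, 0.489).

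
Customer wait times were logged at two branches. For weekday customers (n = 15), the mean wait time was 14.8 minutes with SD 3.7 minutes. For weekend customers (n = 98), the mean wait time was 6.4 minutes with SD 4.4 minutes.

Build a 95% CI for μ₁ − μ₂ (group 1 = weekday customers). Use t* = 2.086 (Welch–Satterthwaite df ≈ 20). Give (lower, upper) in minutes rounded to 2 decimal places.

Standard errors of each mean: 3.7/√15 = 0.9553 and 4.4/√98 = 0.4445.
SE(x̄₁ − x̄₂) = √(0.9553² + 0.4445²) = 1.0537 for independent samples with unequal variances.
With t* = 2.086, the margin is 2.086 × 1.0537 = 2.1980.
x̄₁ − x̄₂ = 14.8 − 6.4 = 8.4000; the interval is 8.4000 ± 2.1980 = (6.20, 10.60).

(6.20, 10.60)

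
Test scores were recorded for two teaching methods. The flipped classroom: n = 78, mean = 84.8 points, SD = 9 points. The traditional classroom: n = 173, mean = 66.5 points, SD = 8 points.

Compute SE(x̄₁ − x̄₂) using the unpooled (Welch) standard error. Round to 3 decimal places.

Per-group SEs: s₁/√n₁ = 9/√78 = 1.0190, s₂/√n₂ = 8/√173 = 0.6082.
Unpooled SE of the difference: √(1.038361 + 0.36990724) = 1.1867.

1.187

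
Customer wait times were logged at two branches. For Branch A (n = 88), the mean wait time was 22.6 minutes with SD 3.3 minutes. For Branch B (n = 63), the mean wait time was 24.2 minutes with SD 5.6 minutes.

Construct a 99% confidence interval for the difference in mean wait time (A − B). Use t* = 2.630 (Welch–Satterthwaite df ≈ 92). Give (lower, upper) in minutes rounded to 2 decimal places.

(-3.67, 0.47)

Per-group SEs: s₁/√n₁ = 3.3/√88 = 0.3518, s₂/√n₂ = 5.6/√63 = 0.7055.
Unpooled SE of the difference: √(0.12376324 + 0.49773025) = 0.7883.
Margin of error = t* · SE = 2.630 × 0.7883 = 2.0732.
x̄₁ − x̄₂ = 22.6 − 24.2 = -1.6000.
CI: -1.6000 ± 2.0732 = (-3.67, 0.47).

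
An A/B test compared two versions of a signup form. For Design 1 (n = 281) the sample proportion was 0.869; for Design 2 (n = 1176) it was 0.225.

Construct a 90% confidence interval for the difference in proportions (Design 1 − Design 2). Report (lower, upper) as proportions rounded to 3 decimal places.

(0.605, 0.683)

The two standard errors are √(0.8690×0.1310/281) = 0.02013 and √(0.2250×0.7750/1176) = 0.01218.
Because the samples are independent, SE_diff = √(0.02013² + 0.01218²) = 0.02353.
Using z* = 1.645 for 90%, ME = 1.645 × 0.02353 = 0.03871.
p̂₁ − p̂₂ = 0.6440; interval 0.6440 ± 0.03871 gives (0.605, 0.683).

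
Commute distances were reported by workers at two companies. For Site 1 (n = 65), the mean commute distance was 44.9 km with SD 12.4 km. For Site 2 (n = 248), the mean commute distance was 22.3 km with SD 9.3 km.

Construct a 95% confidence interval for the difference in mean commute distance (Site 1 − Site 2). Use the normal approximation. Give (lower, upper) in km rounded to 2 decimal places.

(19.37, 25.83)

Per-group SEs: s₁/√n₁ = 12.4/√65 = 1.5380, s₂/√n₂ = 9.3/√248 = 0.5906.
Unpooled SE of the difference: √(2.365444 + 0.34880836) = 1.6475.
Margin of error = z* · SE = 1.960 × 1.6475 = 3.2291.
x̄₁ − x̄₂ = 44.9 − 22.3 = 22.6000.
CI: 22.6000 ± 3.2291 = (19.37, 25.83).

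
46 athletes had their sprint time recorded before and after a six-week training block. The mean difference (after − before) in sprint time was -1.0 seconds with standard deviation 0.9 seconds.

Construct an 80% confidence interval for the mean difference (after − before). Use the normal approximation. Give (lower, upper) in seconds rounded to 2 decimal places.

(-1.17, -0.83)

Paired design: SE = s_d/√n = 0.9/√46 = 0.1327.
z* = 1.282; margin of error = 1.282 × 0.1327 = 0.1701.
-1.0 ± 0.1701 → (-1.17, -0.83).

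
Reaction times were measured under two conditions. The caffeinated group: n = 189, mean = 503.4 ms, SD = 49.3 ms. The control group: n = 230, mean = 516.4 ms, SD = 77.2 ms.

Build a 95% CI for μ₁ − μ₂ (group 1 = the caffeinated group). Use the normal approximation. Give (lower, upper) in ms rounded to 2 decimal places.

SE₁ = s₁/√n₁ = 49.3/√189 = 3.5860; SE₂ = 77.2/√230 = 5.0904.
Independent samples, unequal variances: SE_diff = √(SE₁² + SE₂²) = √(12.859396 + 25.91217216) = 6.2267.
z* = 1.960, so margin of error = 1.960 × 6.2267 = 12.2043.
Difference in means = 503.4 − 516.4 = -13.0000.
-13.0000 ± 12.2043 → (-25.20, -0.80).

(-25.20, -0.80)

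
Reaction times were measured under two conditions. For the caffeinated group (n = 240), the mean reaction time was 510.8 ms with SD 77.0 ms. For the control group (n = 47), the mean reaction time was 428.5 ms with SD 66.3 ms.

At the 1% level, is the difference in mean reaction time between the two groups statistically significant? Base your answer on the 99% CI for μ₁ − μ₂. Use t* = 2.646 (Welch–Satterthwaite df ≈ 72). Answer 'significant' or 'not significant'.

significant

SE₁ = s₁/√n₁ = 77.0/√240 = 4.9703; SE₂ = 66.3/√47 = 9.6708.
Independent samples, unequal variances: SE_diff = √(SE₁² + SE₂²) = √(24.70388209 + 93.52437264) = 10.8733.
t* = 2.646, so margin of error = 2.646 × 10.8733 = 28.7708.
Difference in means = 510.8 − 428.5 = 82.3000.
82.3000 ± 28.7708 → (53.5292, 111.0708).
The interval (53.5292, 111.0708) does not contain 0, so the difference is significant.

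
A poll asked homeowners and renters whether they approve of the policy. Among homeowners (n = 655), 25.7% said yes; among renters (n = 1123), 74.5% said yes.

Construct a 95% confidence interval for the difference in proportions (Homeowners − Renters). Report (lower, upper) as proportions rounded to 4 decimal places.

(-0.5301, -0.4459)

The two standard errors are √(0.2570×0.7430/655) = 0.01707 and √(0.7450×0.2550/1123) = 0.01301.
Because the samples are independent, SE_diff = √(0.01707² + 0.01301²) = 0.02146.
Using z* = 1.960 for 95%, ME = 1.960 × 0.02146 = 0.04206.
p̂₁ − p̂₂ = -0.4880; interval -0.4880 ± 0.04206 gives (-0.5301, -0.4459).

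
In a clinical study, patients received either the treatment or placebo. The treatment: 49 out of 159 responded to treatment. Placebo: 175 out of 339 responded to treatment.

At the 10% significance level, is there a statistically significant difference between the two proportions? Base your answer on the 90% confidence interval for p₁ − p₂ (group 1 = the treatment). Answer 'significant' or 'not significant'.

p̂₁ = 49/159 = 0.3082 and p̂₂ = 175/339 = 0.5162.
SE₁ = √(p̂₁(1−p̂₁)/n₁) = √(0.3082·0.6918/159) = 0.03662; SE₂ = √(0.5162·0.4838/339) = 0.02714.
Independent samples: SE of the difference = √(SE₁² + SE₂²) = √(0.0013410244 + 0.0007365796) = 0.04558.
z* for 90% confidence is 1.645, so the margin of error is 1.645 × 0.04558 = 0.07498.
Point estimate p̂₁ − p̂₂ = 0.3082 − 0.5162 = -0.2080.
-0.2080 ± 0.07498 → (-0.28298, -0.13302).
The interval (-0.28298, -0.13302) does not contain 0, so the difference is significant.

significant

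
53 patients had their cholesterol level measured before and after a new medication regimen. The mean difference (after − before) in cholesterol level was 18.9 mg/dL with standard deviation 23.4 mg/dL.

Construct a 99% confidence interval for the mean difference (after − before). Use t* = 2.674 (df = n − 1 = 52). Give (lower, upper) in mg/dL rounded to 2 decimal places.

(10.31, 27.49)

Paired design: SE = s_d/√n = 23.4/√53 = 3.2142.
t* = 2.674; margin of error = 2.674 × 3.2142 = 8.5948.
18.9 ± 8.5948 → (10.31, 27.49).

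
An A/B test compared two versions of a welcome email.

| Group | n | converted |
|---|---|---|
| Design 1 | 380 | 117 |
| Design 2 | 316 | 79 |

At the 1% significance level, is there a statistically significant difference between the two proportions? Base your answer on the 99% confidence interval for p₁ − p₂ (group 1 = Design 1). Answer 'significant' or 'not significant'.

not significant

Sample proportions: 117/380 = 0.3079, 79/316 = 0.2500.
Each SE is √(p̂(1−p̂)/n): √(0.3079·0.6921/380) = 0.02368 and √(0.2500·0.7500/316) = 0.02436.
SE(p̂₁ − p̂₂) = √(SE₁² + SE₂²) = √(0.0005607424 + 0.0005934096) = 0.03397, since the two samples are independent.
At 99% confidence z* = 2.576; margin = 2.576 × 0.03397 = 0.08751.
The difference is 0.3079 − 0.2500 = 0.0579, so the interval is 0.0579 ± 0.08751 = (-0.02961, 0.14541).
The interval (-0.02961, 0.14541) contains 0, so the difference is not significant.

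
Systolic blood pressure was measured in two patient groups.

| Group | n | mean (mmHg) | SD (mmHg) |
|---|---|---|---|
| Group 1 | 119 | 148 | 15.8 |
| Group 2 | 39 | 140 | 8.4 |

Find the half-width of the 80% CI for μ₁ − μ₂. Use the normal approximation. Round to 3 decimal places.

SE₁ = s₁/√n₁ = 15.8/√119 = 1.4484; SE₂ = 8.4/√39 = 1.3451.
Independent samples, unequal variances: SE_diff = √(SE₁² + SE₂²) = √(2.09786256 + 1.80929401) = 1.9767.
z* = 1.282, so margin of error = 1.282 × 1.9767 = 2.5341.

2.534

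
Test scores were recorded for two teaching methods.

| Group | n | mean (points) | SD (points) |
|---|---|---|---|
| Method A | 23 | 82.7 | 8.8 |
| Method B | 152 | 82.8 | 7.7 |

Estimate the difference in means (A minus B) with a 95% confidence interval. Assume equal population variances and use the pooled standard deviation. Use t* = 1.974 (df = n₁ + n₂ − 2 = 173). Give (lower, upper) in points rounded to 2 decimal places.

(-3.57, 3.37)

s_p = √[((n₁−1)s₁² + (n₂−1)s₂²)/(n₁+n₂−2)] = √[(22·8.8² + 151·7.7²)/173] = 7.8484.
SE = 7.8484·√(1/23 + 1/152) = 1.7560.
With t* = 1.974, margin = 1.974 × 1.7560 = 3.4663.
x̄₁ − x̄₂ = 82.7 − 82.8 = -0.1000; interval -0.1000 ± 3.4663 = (-3.57, 3.37).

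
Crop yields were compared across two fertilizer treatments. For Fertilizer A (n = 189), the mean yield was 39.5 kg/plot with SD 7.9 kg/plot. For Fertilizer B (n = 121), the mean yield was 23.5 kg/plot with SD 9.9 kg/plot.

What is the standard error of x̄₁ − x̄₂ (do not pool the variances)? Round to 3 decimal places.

1.068

Per-group SEs: s₁/√n₁ = 7.9/√189 = 0.5746, s₂/√n₂ = 9.9/√121 = 0.9000.
Unpooled SE of the difference: √(0.33016516 + 0.81) = 1.0678.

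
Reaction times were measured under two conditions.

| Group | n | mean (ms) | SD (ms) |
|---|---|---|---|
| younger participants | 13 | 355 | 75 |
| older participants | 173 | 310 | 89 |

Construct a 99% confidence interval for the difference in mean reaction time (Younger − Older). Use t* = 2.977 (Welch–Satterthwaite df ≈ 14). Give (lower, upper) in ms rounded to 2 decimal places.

(-20.12, 110.12)

SE₁ = s₁/√n₁ = 75/√13 = 20.8013; SE₂ = 89/√173 = 6.7665.
Independent samples, unequal variances: SE_diff = √(SE₁² + SE₂²) = √(432.69408169 + 45.78552225) = 21.8742.
t* = 2.977, so margin of error = 2.977 × 21.8742 = 65.1195.
Difference in means = 355 − 310 = 45.0000.
45.0000 ± 65.1195 → (-20.12, 110.12).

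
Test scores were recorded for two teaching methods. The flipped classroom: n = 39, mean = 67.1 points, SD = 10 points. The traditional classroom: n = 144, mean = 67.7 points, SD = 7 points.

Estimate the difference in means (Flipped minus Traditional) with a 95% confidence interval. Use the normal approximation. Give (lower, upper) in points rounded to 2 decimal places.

Standard errors of each mean: 10/√39 = 1.6013 and 7/√144 = 0.5833.
SE(x̄₁ − x̄₂) = √(1.6013² + 0.5833²) = 1.7042 for independent samples with unequal variances.
With z* = 1.960, the margin is 1.960 × 1.7042 = 3.3402.
x̄₁ − x̄₂ = 67.1 − 67.7 = -0.6000; the interval is -0.6000 ± 3.3402 = (-3.94, 2.74).

(-3.94, 2.74)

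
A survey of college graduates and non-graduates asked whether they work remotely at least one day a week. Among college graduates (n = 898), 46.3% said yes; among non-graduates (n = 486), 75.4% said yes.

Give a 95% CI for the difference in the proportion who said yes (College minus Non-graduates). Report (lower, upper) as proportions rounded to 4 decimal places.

Each SE is √(p̂(1−p̂)/n): √(0.4630·0.5370/898) = 0.01664 and √(0.7540·0.2460/486) = 0.01954.
SE(p̂₁ − p̂₂) = √(SE₁² + SE₂²) = √(0.0002768896 + 0.0003818116) = 0.02567, since the two samples are independent.
At 95% confidence z* = 1.960; margin = 1.960 × 0.02567 = 0.05031.
The difference is 0.4630 − 0.7540 = -0.2910, so the interval is -0.2910 ± 0.05031 = (-0.3413, -0.2407).

(-0.3413, -0.2407)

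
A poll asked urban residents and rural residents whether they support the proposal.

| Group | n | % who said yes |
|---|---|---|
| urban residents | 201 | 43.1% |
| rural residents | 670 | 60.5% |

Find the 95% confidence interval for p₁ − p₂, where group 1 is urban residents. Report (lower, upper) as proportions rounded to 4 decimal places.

(-0.2518, -0.0962)

Each SE is √(p̂(1−p̂)/n): √(0.4310·0.5690/201) = 0.03493 and √(0.6050·0.3950/670) = 0.01889.
SE(p̂₁ − p̂₂) = √(SE₁² + SE₂²) = √(0.0012201049 + 0.0003568321) = 0.03971, since the two samples are independent.
At 95% confidence z* = 1.960; margin = 1.960 × 0.03971 = 0.07783.
The difference is 0.4310 − 0.6050 = -0.1740, so the interval is -0.1740 ± 0.07783 = (-0.2518, -0.0962).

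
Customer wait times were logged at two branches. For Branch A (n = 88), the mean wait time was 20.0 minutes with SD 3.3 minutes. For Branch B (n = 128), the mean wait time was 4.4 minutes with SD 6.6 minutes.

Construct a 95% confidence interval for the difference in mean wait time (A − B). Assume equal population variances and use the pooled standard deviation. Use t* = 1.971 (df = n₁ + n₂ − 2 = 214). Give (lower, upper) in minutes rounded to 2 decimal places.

s_p = √[((n₁−1)s₁² + (n₂−1)s₂²)/(n₁+n₂−2)] = √[(87·3.3² + 127·6.6²)/214] = 5.5026.
SE = 5.5026·√(1/88 + 1/128) = 0.7620.
With t* = 1.971, margin = 1.971 × 0.7620 = 1.5019.
x̄₁ − x̄₂ = 20.0 − 4.4 = 15.6000; interval 15.6000 ± 1.5019 = (14.10, 17.10).

(14.10, 17.10)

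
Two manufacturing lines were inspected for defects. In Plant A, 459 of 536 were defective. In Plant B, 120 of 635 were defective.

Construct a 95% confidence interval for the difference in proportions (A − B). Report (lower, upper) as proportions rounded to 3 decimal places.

p̂₁ = 459/536 = 0.8563 and p̂₂ = 120/635 = 0.1890.
SE₁ = √(p̂₁(1−p̂₁)/n₁) = √(0.8563·0.1437/536) = 0.01515; SE₂ = √(0.1890·0.8110/635) = 0.01554.
Independent samples: SE of the difference = √(SE₁² + SE₂²) = √(0.0002295225 + 0.0002414916) = 0.02170.
z* for 95% confidence is 1.960, so the margin of error is 1.960 × 0.02170 = 0.04253.
Point estimate p̂₁ − p̂₂ = 0.8563 − 0.1890 = 0.6673.
0.6673 ± 0.04253 → (0.625, 0.710).

(0.625, 0.710)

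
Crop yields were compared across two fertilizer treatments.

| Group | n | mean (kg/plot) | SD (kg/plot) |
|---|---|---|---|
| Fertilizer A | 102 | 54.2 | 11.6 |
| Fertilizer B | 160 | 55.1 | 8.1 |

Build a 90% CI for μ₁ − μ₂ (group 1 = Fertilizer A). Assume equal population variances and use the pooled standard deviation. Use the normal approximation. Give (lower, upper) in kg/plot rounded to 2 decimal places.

s_p = √[((n₁−1)s₁² + (n₂−1)s₂²)/(n₁+n₂−2)] = √[(101·11.6² + 159·8.1²)/260] = 9.6122.
SE = 9.6122·√(1/102 + 1/160) = 1.2179.
With z* = 1.645, margin = 1.645 × 1.2179 = 2.0034.
x̄₁ − x̄₂ = 54.2 − 55.1 = -0.9000; interval -0.9000 ± 2.0034 = (-2.90, 1.10).

(-2.90, 1.10)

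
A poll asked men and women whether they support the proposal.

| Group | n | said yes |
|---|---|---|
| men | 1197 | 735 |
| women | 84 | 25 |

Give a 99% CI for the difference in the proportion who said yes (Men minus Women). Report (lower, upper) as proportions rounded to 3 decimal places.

(0.183, 0.450)

p̂₁ = 735/1197 = 0.6140 and p̂₂ = 25/84 = 0.2976.
SE₁ = √(p̂₁(1−p̂₁)/n₁) = √(0.6140·0.3860/1197) = 0.01407; SE₂ = √(0.2976·0.7024/84) = 0.04988.
Independent samples: SE of the difference = √(SE₁² + SE₂²) = √(0.0001979649 + 0.0024880144) = 0.05183.
z* for 99% confidence is 2.576, so the margin of error is 2.576 × 0.05183 = 0.13351.
Point estimate p̂₁ − p̂₂ = 0.6140 − 0.2976 = 0.3164.
0.3164 ± 0.13351 → (0.183, 0.450).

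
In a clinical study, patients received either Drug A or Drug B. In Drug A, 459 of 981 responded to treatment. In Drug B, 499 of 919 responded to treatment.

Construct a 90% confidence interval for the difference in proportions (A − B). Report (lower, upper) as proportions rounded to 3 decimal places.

First, p̂₁ = 459/981 = 0.4679; p̂₂ = 499/919 = 0.5430.
The two standard errors are √(0.4679×0.5321/981) = 0.01593 and √(0.5430×0.4570/919) = 0.01643.
Because the samples are independent, SE_diff = √(0.01593² + 0.01643²) = 0.02288.
Using z* = 1.645 for 90%, ME = 1.645 × 0.02288 = 0.03764.
p̂₁ − p̂₂ = -0.0751; interval -0.0751 ± 0.03764 gives (-0.113, -0.037).

(-0.113, -0.037)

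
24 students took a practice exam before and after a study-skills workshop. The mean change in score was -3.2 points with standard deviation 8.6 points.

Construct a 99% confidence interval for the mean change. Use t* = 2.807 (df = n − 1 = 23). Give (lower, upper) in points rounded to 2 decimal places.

(-8.13, 1.73)

Paired design: SE = s_d/√n = 8.6/√24 = 1.7555.
t* = 2.807; margin of error = 2.807 × 1.7555 = 4.9277.
-3.2 ± 4.9277 → (-8.13, 1.73).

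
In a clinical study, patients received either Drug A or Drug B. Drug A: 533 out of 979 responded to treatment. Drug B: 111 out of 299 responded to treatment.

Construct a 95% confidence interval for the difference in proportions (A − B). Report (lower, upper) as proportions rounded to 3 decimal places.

(0.110, 0.236)

Sample proportions: 533/979 = 0.5444, 111/299 = 0.3712.
Each SE is √(p̂(1−p̂)/n): √(0.5444·0.4556/979) = 0.01592 and √(0.3712·0.6288/299) = 0.02794.
SE(p̂₁ − p̂₂) = √(SE₁² + SE₂²) = √(0.0002534464 + 0.0007806436) = 0.03216, since the two samples are independent.
At 95% confidence z* = 1.960; margin = 1.960 × 0.03216 = 0.06303.
The difference is 0.5444 − 0.3712 = 0.1732, so the interval is 0.1732 ± 0.06303 = (0.110, 0.236).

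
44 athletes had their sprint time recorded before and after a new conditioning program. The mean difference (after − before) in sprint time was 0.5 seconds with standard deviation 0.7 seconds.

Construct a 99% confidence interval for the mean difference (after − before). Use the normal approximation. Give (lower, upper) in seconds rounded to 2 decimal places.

(0.23, 0.77)

Paired design: SE = s_d/√n = 0.7/√44 = 0.1055.
z* = 2.576; margin of error = 2.576 × 0.1055 = 0.2718.
0.5 ± 0.2718 → (0.23, 0.77).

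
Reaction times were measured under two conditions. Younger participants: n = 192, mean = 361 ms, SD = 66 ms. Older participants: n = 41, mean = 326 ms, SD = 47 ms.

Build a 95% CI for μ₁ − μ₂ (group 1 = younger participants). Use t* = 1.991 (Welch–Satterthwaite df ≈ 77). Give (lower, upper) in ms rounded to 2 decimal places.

(17.58, 52.42)

Standard errors of each mean: 66/√192 = 4.7631 and 47/√41 = 7.3402.
SE(x̄₁ − x̄₂) = √(4.7631² + 7.3402²) = 8.7502 for independent samples with unequal variances.
With t* = 1.991, the margin is 1.991 × 8.7502 = 17.4216.
x̄₁ − x̄₂ = 361 − 326 = 35.0000; the interval is 35.0000 ± 17.4216 = (17.58, 52.42).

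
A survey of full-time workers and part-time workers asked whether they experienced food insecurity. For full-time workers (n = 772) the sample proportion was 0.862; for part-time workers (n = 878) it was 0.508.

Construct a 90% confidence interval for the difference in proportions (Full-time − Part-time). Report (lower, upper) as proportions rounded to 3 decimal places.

Each SE is √(p̂(1−p̂)/n): √(0.8620·0.1380/772) = 0.01241 and √(0.5080·0.4920/878) = 0.01687.
SE(p̂₁ − p̂₂) = √(SE₁² + SE₂²) = √(0.0001540081 + 0.0002845969) = 0.02094, since the two samples are independent.
At 90% confidence z* = 1.645; margin = 1.645 × 0.02094 = 0.03445.
The difference is 0.8620 − 0.5080 = 0.3540, so the interval is 0.3540 ± 0.03445 = (0.320, 0.388).

(0.320, 0.388)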